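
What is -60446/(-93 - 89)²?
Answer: -30223/16562 ≈ -1.8248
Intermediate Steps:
-60446/(-93 - 89)² = -60446/((-182)²) = -60446/33124 = -60446*1/33124 = -30223/16562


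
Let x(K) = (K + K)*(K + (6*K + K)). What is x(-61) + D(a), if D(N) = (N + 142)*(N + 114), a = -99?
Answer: 60181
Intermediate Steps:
D(N) = (114 + N)*(142 + N) (D(N) = (142 + N)*(114 + N) = (114 + N)*(142 + N))
x(K) = 16*K² (x(K) = (2*K)*(K + 7*K) = (2*K)*(8*K) = 16*K²)
x(-61) + D(a) = 16*(-61)² + (16188 + (-99)² + 256*(-99)) = 16*3721 + (16188 + 9801 - 25344) = 59536 + 645 = 60181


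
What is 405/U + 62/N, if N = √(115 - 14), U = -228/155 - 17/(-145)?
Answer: -364095/1217 + 62*√101/101 ≈ -293.00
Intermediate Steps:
U = -1217/899 (U = -228*1/155 - 17*(-1/145) = -228/155 + 17/145 = -1217/899 ≈ -1.3537)
N = √101 ≈ 10.050
405/U + 62/N = 405/(-1217/899) + 62/(√101) = 405*(-899/1217) + 62*(√101/101) = -364095/1217 + 62*√101/101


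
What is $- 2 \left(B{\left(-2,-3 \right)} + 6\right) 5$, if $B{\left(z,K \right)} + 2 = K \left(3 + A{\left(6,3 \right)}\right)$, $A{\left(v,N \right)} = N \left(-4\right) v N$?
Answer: $-6430$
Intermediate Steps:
$A{\left(v,N \right)} = - 4 v N^{2}$ ($A{\left(v,N \right)} = - 4 N N v = - 4 v N^{2}$)
$B{\left(z,K \right)} = -2 - 213 K$ ($B{\left(z,K \right)} = -2 + K \left(3 - 24 \cdot 3^{2}\right) = -2 + K \left(3 - 24 \cdot 9\right) = -2 + K \left(3 - 216\right) = -2 + K \left(-213\right) = -2 - 213 K$)
$- 2 \left(B{\left(-2,-3 \right)} + 6\right) 5 = - 2 \left(\left(-2 - -639\right) + 6\right) 5 = - 2 \left(\left(-2 + 639\right) + 6\right) 5 = - 2 \left(637 + 6\right) 5 = \left(-2\right) 643 \cdot 5 = \left(-1286\right) 5 = -6430$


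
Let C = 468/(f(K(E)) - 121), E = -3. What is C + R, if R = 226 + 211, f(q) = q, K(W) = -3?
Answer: 13430/31 ≈ 433.23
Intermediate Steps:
R = 437
C = -117/31 (C = 468/(-3 - 121) = 468/(-124) = 468*(-1/124) = -117/31 ≈ -3.7742)
C + R = -117/31 + 437 = 13430/31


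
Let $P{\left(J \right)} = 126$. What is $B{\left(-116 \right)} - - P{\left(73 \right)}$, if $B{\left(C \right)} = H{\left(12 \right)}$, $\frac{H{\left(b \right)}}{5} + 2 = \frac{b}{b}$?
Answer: $121$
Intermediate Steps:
$H{\left(b \right)} = -5$ ($H{\left(b \right)} = -10 + 5 \frac{b}{b} = -10 + 5 \cdot 1 = -10 + 5 = -5$)
$B{\left(C \right)} = -5$
$B{\left(-116 \right)} - - P{\left(73 \right)} = -5 - \left(-1\right) 126 = -5 - -126 = -5 + 126 = 121$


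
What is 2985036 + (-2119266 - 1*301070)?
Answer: 564700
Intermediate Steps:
2985036 + (-2119266 - 1*301070) = 2985036 + (-2119266 - 301070) = 2985036 - 2420336 = 564700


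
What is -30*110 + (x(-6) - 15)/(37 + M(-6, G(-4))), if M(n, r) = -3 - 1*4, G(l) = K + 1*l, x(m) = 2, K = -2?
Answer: -99013/30 ≈ -3300.4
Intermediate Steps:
G(l) = -2 + l (G(l) = -2 + 1*l = -2 + l)
M(n, r) = -7 (M(n, r) = -3 - 4 = -7)
-30*110 + (x(-6) - 15)/(37 + M(-6, G(-4))) = -30*110 + (2 - 15)/(37 - 7) = -3300 - 13/30 = -99013/30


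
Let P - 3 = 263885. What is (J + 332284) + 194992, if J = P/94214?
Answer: 24838522476/47107 ≈ 5.2728e+5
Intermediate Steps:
P = 263888 (P = 3 + 263885 = 263888)
J = 131944/47107 (J = 263888/94214 = 263888*(1/94214) = 131944/47107 ≈ 2.8009)
(J + 332284) + 194992 = (131944/47107 + 332284) + 194992 = 15653034332/47107 + 194992 = 24838522476/47107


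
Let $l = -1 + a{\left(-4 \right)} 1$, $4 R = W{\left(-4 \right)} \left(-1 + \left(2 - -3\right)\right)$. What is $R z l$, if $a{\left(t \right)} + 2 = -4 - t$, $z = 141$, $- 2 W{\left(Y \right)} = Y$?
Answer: $-846$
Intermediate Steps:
$W{\left(Y \right)} = - \frac{Y}{2}$
$R = 2$ ($R = \frac{\left(- \frac{1}{2}\right) \left(-4\right) \left(-1 + \left(2 - -3\right)\right)}{4} = \frac{2 \left(-1 + \left(2 + 3\right)\right)}{4} = \frac{2 \left(-1 + 5\right)}{4} = \frac{2 \cdot 4}{4} = \frac{1}{4} \cdot 8 = 2$)
$a{\left(t \right)} = -6 - t$ ($a{\left(t \right)} = -2 - \left(4 + t\right) = -6 - t$)
$l = -3$ ($l = -1 + \left(-6 - -4\right) 1 = -1 + \left(-6 + 4\right) 1 = -1 - 2 = -3$)
$R z l = 2 \cdot 141 \left(-3\right) = 282 \left(-3\right) = -846$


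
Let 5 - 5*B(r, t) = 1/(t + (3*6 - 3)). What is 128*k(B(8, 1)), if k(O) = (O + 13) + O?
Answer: 9584/5 ≈ 1916.8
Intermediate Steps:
B(r, t) = 1 - 1/(5*(15 + t)) (B(r, t) = 1 - 1/(5*(t + (3*6 - 3))) = 1 - 1/(5*(t + (18 - 3))) = 1 - 1/(5*(t + 15)) = 1 - 1/(5*(15 + t)))
k(O) = 13 + 2*O (k(O) = (13 + O) + O = 13 + 2*O)
128*k(B(8, 1)) = 128*(13 + 2*((74/5 + 1)/(15 + 1))) = 128*(13 + 2*((79/5)/16)) = 128*(13 + 2*((1/16)*(79/5))) = 128*(13 + 2*(79/80)) = 128*(13 + 79/40) = 128*(599/40) = 9584/5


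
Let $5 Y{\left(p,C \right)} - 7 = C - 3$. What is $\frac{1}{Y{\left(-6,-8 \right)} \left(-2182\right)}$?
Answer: $\frac{5}{8728} \approx 0.00057287$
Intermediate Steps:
$Y{\left(p,C \right)} = \frac{4}{5} + \frac{C}{5}$ ($Y{\left(p,C \right)} = \frac{7}{5} + \frac{C - 3}{5} = \frac{7}{5} + \frac{-3 + C}{5} = \frac{7}{5} + \left(- \frac{3}{5} + \frac{C}{5}\right) = \frac{4}{5} + \frac{C}{5}$)
$\frac{1}{Y{\left(-6,-8 \right)} \left(-2182\right)} = \frac{1}{\left(\frac{4}{5} + \frac{1}{5} \left(-8\right)\right) \left(-2182\right)} = \frac{1}{\left(\frac{4}{5} - \frac{8}{5}\right) \left(-2182\right)} = \frac{1}{\left(- \frac{4}{5}\right) \left(-2182\right)} = \frac{1}{\frac{8728}{5}} = \frac{5}{8728}$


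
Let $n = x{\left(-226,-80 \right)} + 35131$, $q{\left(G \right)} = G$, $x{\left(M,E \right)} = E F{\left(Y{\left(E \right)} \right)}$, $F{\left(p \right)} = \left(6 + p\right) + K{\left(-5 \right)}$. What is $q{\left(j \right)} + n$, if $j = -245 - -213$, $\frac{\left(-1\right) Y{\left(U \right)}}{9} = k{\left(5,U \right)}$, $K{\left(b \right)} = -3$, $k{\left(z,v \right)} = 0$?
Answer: $34859$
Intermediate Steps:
$Y{\left(U \right)} = 0$ ($Y{\left(U \right)} = \left(-9\right) 0 = 0$)
$F{\left(p \right)} = 3 + p$ ($F{\left(p \right)} = \left(6 + p\right) - 3 = 3 + p$)
$j = -32$ ($j = -245 + 213 = -32$)
$x{\left(M,E \right)} = 3 E$ ($x{\left(M,E \right)} = E \left(3 + 0\right) = E 3 = 3 E$)
$n = 34891$ ($n = 3 \left(-80\right) + 35131 = -240 + 35131 = 34891$)
$q{\left(j \right)} + n = -32 + 34891 = 34859$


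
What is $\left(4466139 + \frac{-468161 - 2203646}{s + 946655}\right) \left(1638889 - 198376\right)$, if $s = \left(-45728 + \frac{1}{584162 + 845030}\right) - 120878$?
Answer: $\frac{7172351173525582481055291}{1114839790409} \approx 6.4335 \cdot 10^{12}$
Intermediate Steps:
$s = - \frac{238111962351}{1429192}$ ($s = \left(-45728 + \frac{1}{1429192}\right) - 120878 = - \frac{65354091775}{1429192} - 120878 = - \frac{238111962351}{1429192} \approx -1.6661 \cdot 10^{5}$)
$\left(4466139 + \frac{-468161 - 2203646}{s + 946655}\right) \left(1638889 - 198376\right) = \left(4466139 + \frac{-468161 - 2203646}{- \frac{238111962351}{1429192} + 946655}\right) \left(1638889 - 198376\right) = \left(4466139 - \frac{2671807}{\frac{1114839790409}{1429192}}\right) 1440513 = \left(4466139 - \frac{3818525189944}{1114839790409}\right) 1440513 = \frac{4979025648172270907}{1114839790409} \cdot 1440513 = \frac{7172351173525582481055291}{1114839790409}$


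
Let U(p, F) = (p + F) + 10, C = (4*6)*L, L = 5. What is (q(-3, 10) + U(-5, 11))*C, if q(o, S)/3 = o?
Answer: 840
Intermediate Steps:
q(o, S) = 3*o
C = 120 (C = (4*6)*5 = 24*5 = 120)
U(p, F) = 10 + F + p (U(p, F) = (F + p) + 10 = 10 + F + p)
(q(-3, 10) + U(-5, 11))*C = (3*(-3) + (10 + 11 - 5))*120 = (-9 + 16)*120 = 7*120 = 840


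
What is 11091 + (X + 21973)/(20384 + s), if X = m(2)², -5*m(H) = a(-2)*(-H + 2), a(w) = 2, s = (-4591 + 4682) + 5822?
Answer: 291682000/26297 ≈ 11092.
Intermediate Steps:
s = 5913 (s = 91 + 5822 = 5913)
m(H) = -⅘ + 2*H/5 (m(H) = -2*(-H + 2)/5 = -2*(2 - H)/5 = -(4 - 2*H)/5 = -⅘ + 2*H/5)
X = 0 (X = (-⅘ + (⅖)*2)² = (-⅘ + ⅘)² = 0² = 0)
11091 + (X + 21973)/(20384 + s) = 11091 + (0 + 21973)/(20384 + 5913) = 11091 + 21973/26297 = 291682000/26297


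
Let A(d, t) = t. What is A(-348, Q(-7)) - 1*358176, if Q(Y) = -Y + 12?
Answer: -358157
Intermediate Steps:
Q(Y) = 12 - Y
A(-348, Q(-7)) - 1*358176 = (12 - 1*(-7)) - 1*358176 = (12 + 7) - 358176 = 19 - 358176 = -358157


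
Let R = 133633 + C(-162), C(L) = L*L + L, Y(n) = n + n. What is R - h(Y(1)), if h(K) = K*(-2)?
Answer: 159719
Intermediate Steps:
Y(n) = 2*n
C(L) = L + L**2 (C(L) = L**2 + L = L + L**2)
h(K) = -2*K
R = 159715 (R = 133633 - 162*(1 - 162) = 133633 - 162*(-161) = 133633 + 26082 = 159715)
R - h(Y(1)) = 159715 - (-2)*2*1 = 159715 - (-2)*2 = 159715 - 1*(-4) = 159715 + 4 = 159719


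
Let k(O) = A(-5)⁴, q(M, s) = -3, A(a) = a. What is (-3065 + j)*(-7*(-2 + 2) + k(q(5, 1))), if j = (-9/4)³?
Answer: -123055625/64 ≈ -1.9227e+6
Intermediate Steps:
k(O) = 625 (k(O) = (-5)⁴ = 625)
j = -729/64 (j = (-9*¼)³ = (-9/4)³ = -729/64 ≈ -11.391)
(-3065 + j)*(-7*(-2 + 2) + k(q(5, 1))) = (-3065 - 729/64)*(-7*(-2 + 2) + 625) = -196889*(-7*0 + 625)/64 = -196889*(0 + 625)/64 = -196889/64*625 = -123055625/64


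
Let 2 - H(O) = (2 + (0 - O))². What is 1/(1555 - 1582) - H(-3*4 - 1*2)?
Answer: 6857/27 ≈ 253.96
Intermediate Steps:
H(O) = 2 - (2 - O)² (H(O) = 2 - (2 + (0 - O))² = 2 - (2 - O)²)
1/(1555 - 1582) - H(-3*4 - 1*2) = 1/(1555 - 1582) - (2 - (-2 + (-3*4 - 1*2))²) = 1/(-27) - (2 - (-2 + (-12 - 2))²) = -1/27 - (2 - (-2 - 14)²) = -1/27 - (2 - 1*(-16)²) = -1/27 - (2 - 1*256) = -1/27 - (2 - 256) = -1/27 - 1*(-254) = -1/27 + 254 = 6857/27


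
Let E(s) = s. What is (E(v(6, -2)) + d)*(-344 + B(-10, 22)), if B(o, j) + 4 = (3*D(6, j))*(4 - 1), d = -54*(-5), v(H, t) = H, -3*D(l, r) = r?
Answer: -114264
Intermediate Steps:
D(l, r) = -r/3
d = 270
B(o, j) = -4 - 3*j (B(o, j) = -4 + (3*(-j/3))*(4 - 1) = -4 - j*3 = -4 - 3*j)
(E(v(6, -2)) + d)*(-344 + B(-10, 22)) = (6 + 270)*(-344 + (-4 - 3*22)) = 276*(-344 + (-4 - 66)) = 276*(-344 - 70) = 276*(-414) = -114264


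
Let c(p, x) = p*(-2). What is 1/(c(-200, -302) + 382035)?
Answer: 1/382435 ≈ 2.6148e-6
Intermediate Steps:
c(p, x) = -2*p
1/(c(-200, -302) + 382035) = 1/(-2*(-200) + 382035) = 1/(400 + 382035) = 1/382435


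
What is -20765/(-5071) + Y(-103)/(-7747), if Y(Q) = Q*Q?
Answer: 107068216/39285037 ≈ 2.7254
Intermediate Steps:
Y(Q) = Q**2
-20765/(-5071) + Y(-103)/(-7747) = -20765/(-5071) + (-103)**2/(-7747) = -20765*(-1/5071) + 10609*(-1/7747) = 20765/5071 - 10609/7747 = 107068216/39285037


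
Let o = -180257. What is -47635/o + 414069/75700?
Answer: 11177829319/1949350700 ≈ 5.7341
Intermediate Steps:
-47635/o + 414069/75700 = -47635/(-180257) + 414069/75700 = -47635*(-1/180257) + 414069*(1/75700) = 6805/25751 + 414069/75700 = 11177829319/1949350700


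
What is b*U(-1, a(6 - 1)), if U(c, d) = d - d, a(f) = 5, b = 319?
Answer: 0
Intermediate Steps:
U(c, d) = 0
b*U(-1, a(6 - 1)) = 319*0 = 0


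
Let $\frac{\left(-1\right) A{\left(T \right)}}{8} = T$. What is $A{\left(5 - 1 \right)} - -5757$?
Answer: $5725$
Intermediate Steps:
$A{\left(T \right)} = - 8 T$
$A{\left(5 - 1 \right)} - -5757 = - 8 \left(5 - 1\right) - -5757 = - 8 \left(5 - 1\right) + 5757 = \left(-8\right) 4 + 5757 = -32 + 5757 = 5725$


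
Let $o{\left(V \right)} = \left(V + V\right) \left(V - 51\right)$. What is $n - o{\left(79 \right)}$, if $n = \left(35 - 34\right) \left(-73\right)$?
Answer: $-4497$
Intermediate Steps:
$n = -73$ ($n = 1 \left(-73\right) = -73$)
$o{\left(V \right)} = 2 V \left(-51 + V\right)$
$n - o{\left(79 \right)} = -73 - 2 \cdot 79 \left(-51 + 79\right) = -73 - 2 \cdot 79 \cdot 28 = -73 - 4424 = -4497$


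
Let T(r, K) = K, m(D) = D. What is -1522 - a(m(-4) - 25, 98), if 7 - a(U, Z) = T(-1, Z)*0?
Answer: -1529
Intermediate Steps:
a(U, Z) = 7 (a(U, Z) = 7 - Z*0 = 7 - 1*0 = 7 + 0 = 7)
-1522 - a(m(-4) - 25, 98) = -1522 - 1*7 = -1522 - 7 = -1529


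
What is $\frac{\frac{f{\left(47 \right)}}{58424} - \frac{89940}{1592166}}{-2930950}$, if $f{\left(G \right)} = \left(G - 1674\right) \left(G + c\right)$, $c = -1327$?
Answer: $- \frac{1379386071}{113599599740077} \approx -1.2143 \cdot 10^{-5}$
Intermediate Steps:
$f{\left(G \right)} = \left(-1674 + G\right) \left(-1327 + G\right)$ ($f{\left(G \right)} = \left(G - 1674\right) \left(G - 1327\right) = \left(-1674 + G\right) \left(-1327 + G\right)$)
$\frac{\frac{f{\left(47 \right)}}{58424} - \frac{89940}{1592166}}{-2930950} = \frac{\frac{2221398 + 47^{2} - 141047}{58424} - \frac{89940}{1592166}}{-2930950} = \left(\left(2221398 + 2209 - 141047\right) \frac{1}{58424} - \frac{14990}{265361}\right) \left(- \frac{1}{2930950}\right) = \left(2082560 \cdot \frac{1}{58424} - \frac{14990}{265361}\right) \left(- \frac{1}{2930950}\right) = \left(\frac{260320}{7303} - \frac{14990}{265361}\right) \left(- \frac{1}{2930950}\right) = \frac{68969303550}{1937931383} \left(- \frac{1}{2930950}\right) = - \frac{1379386071}{113599599740077}$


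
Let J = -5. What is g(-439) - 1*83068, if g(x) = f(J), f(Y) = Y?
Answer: -83073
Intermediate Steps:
g(x) = -5
g(-439) - 1*83068 = -5 - 1*83068 = -5 - 83068 = -83073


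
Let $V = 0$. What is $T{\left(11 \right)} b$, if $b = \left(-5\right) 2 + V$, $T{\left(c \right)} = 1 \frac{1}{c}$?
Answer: $- \frac{10}{11} \approx -0.90909$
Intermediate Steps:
$T{\left(c \right)} = \frac{1}{c}$
$b = -10$ ($b = \left(-5\right) 2 + 0 = -10 + 0 = -10$)
$T{\left(11 \right)} b = \frac{1}{11} \left(-10\right) = - \frac{10}{11}$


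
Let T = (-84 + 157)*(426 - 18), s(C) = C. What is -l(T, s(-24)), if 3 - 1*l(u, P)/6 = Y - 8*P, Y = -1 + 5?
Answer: 1158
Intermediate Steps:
Y = 4
T = 29784 (T = 73*408 = 29784)
l(u, P) = -6 + 48*P (l(u, P) = 18 - 6*(4 - 8*P) = 18 + (-24 + 48*P) = -6 + 48*P)
-l(T, s(-24)) = -(-6 + 48*(-24)) = -(-6 - 1152) = -1*(-1158) = 1158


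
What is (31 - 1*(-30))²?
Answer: 3721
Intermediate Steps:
(31 - 1*(-30))² = (31 + 30)² = 61² = 3721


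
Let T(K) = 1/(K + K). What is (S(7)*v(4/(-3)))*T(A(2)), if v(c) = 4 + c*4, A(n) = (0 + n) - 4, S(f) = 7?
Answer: 7/3 ≈ 2.3333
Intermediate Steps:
A(n) = -4 + n (A(n) = n - 4 = -4 + n)
T(K) = 1/(2*K)
v(c) = 4 + 4*c
(S(7)*v(4/(-3)))*T(A(2)) = (7*(4 + 4*(4/(-3))))*(1/(2*(-4 + 2))) = (7*(4 + 4*(4*(-⅓))))*((½)/(-2)) = (7*(4 + 4*(-4/3)))*((½)*(-½)) = (7*(4 - 16/3))*(-¼) = (7*(-4/3))*(-¼) = -28/3*(-¼) = 7/3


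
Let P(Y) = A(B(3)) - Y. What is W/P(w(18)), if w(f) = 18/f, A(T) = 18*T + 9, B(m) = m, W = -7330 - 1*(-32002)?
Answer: 12336/31 ≈ 397.94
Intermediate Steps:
W = 24672 (W = -7330 + 32002 = 24672)
A(T) = 9 + 18*T
P(Y) = 63 - Y (P(Y) = (9 + 18*3) - Y = (9 + 54) - Y = 63 - Y)
W/P(w(18)) = 24672/(63 - 18/18) = 24672/(63 - 1*1) = 24672/(63 - 1) = 24672/62 = 24672*(1/62) = 12336/31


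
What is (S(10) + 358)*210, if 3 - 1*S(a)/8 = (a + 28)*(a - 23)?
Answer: 910140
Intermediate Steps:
S(a) = 24 - 8*(-23 + a)*(28 + a) (S(a) = 24 - 8*(a + 28)*(a - 23) = 24 - 8*(28 + a)*(-23 + a) = 24 - 8*(-23 + a)*(28 + a))
(S(10) + 358)*210 = ((5176 - 40*10 - 8*10**2) + 358)*210 = ((5176 - 400 - 8*100) + 358)*210 = ((5176 - 400 - 800) + 358)*210 = (3976 + 358)*210 = 4334*210 = 910140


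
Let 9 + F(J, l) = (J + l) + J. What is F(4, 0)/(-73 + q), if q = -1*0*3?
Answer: 1/73 ≈ 0.013699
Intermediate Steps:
F(J, l) = -9 + l + 2*J (F(J, l) = -9 + ((J + l) + J) = -9 + (l + 2*J) = -9 + l + 2*J)
q = 0 (q = 0*3 = 0)
F(4, 0)/(-73 + q) = (-9 + 0 + 2*4)/(-73 + 0) = (-9 + 0 + 8)/(-73) = -1/73*(-1) = 1/73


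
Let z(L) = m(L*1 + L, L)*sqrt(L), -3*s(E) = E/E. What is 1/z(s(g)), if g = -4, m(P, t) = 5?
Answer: -I*sqrt(3)/5 ≈ -0.34641*I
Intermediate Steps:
s(E) = -1/3 (s(E) = -E/(3*E) = -1/3*1 = -1/3)
z(L) = 5*sqrt(L)
1/z(s(g)) = 1/(5*sqrt(-1/3)) = 1/(5*(I*sqrt(3)/3)) = 1/(5*I*sqrt(3)/3) = -I*sqrt(3)/5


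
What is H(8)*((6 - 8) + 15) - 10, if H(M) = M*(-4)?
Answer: -426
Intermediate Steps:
H(M) = -4*M
H(8)*((6 - 8) + 15) - 10 = (-4*8)*((6 - 8) + 15) - 10 = -32*(-2 + 15) - 10 = -32*13 - 10 = -416 - 10 = -426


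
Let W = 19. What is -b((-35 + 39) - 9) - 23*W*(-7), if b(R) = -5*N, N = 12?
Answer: 3119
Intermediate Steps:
b(R) = -60 (b(R) = -5*12 = -60)
-b((-35 + 39) - 9) - 23*W*(-7) = -1*(-60) - 23*19*(-7) = 60 - 437*(-7) = 60 + 3059 = 3119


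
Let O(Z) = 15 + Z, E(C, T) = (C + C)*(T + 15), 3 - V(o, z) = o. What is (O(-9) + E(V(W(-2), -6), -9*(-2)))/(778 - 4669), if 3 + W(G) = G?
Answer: -178/1297 ≈ -0.13724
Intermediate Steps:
W(G) = -3 + G
V(o, z) = 3 - o
E(C, T) = 2*C*(15 + T) (E(C, T) = (2*C)*(15 + T) = 2*C*(15 + T))
(O(-9) + E(V(W(-2), -6), -9*(-2)))/(778 - 4669) = ((15 - 9) + 2*(3 - (-3 - 2))*(15 - 9*(-2)))/(778 - 4669) = (6 + 2*(3 - 1*(-5))*(15 + 18))/(-3891) = (6 + 2*(3 + 5)*33)*(-1/3891) = (6 + 2*8*33)*(-1/3891) = (6 + 528)*(-1/3891) = 534*(-1/3891) = -178/1297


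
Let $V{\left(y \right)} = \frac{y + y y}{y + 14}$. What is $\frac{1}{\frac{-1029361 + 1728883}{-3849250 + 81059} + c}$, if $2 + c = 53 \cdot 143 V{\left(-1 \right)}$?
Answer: $- \frac{101843}{222592} \approx -0.45753$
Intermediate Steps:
$V{\left(y \right)} = \frac{y + y^{2}}{14 + y}$
$c = -2$ ($c = -2 + 53 \cdot 143 \left(- \frac{1 - 1}{14 - 1}\right) = -2 + 7579 \left(\left(-1\right) \frac{1}{13} \cdot 0\right) = -2 + 7579 \cdot 0 = -2 + 0 = -2$)
$\frac{1}{\frac{-1029361 + 1728883}{-3849250 + 81059} + c} = \frac{1}{\frac{-1029361 + 1728883}{-3849250 + 81059} - 2} = \frac{1}{\frac{699522}{-3768191} - 2} = \frac{1}{699522 \left(- \frac{1}{3768191}\right) - 2} = \frac{1}{- \frac{18906}{101843} - 2} = \frac{1}{- \frac{222592}{101843}} = - \frac{101843}{222592}$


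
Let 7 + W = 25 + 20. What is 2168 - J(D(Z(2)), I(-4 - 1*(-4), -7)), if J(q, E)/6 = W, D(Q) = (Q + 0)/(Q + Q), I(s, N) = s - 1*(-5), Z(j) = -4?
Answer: 1940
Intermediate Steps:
W = 38 (W = -7 + (25 + 20) = -7 + 45 = 38)
I(s, N) = 5 + s (I(s, N) = s + 5 = 5 + s)
D(Q) = 1/2 (D(Q) = Q/((2*Q)) = Q*(1/(2*Q)) = 1/2)
J(q, E) = 228 (J(q, E) = 6*38 = 228)
2168 - J(D(Z(2)), I(-4 - 1*(-4), -7)) = 2168 - 1*228 = 2168 - 228 = 1940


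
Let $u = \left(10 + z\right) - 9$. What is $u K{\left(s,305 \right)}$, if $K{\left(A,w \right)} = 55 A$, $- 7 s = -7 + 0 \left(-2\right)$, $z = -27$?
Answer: $-1430$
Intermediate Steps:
$s = 1$ ($s = - \frac{-7 + 0 \left(-2\right)}{7} = - \frac{-7 + 0}{7} = \left(- \frac{1}{7}\right) \left(-7\right) = 1$)
$u = -26$ ($u = \left(10 - 27\right) - 9 = -17 - 9 = -26$)
$u K{\left(s,305 \right)} = - 26 \cdot 55 \cdot 1 = \left(-26\right) 55 = -1430$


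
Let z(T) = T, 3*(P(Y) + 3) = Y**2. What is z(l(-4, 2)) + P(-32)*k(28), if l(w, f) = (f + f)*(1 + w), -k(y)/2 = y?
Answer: -56876/3 ≈ -18959.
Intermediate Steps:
k(y) = -2*y
P(Y) = -3 + Y**2/3
l(w, f) = 2*f*(1 + w) (l(w, f) = (2*f)*(1 + w) = 2*f*(1 + w))
z(l(-4, 2)) + P(-32)*k(28) = 2*2*(1 - 4) + (-3 + (1/3)*(-32)**2)*(-2*28) = 2*2*(-3) + (-3 + (1/3)*1024)*(-56) = -12 + (-3 + 1024/3)*(-56) = -12 + (1015/3)*(-56) = -12 - 56840/3 = -56876/3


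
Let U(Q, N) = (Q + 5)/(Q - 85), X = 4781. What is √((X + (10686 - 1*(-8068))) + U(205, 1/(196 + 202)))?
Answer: √94147/2 ≈ 153.42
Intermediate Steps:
U(Q, N) = (5 + Q)/(-85 + Q)
√((X + (10686 - 1*(-8068))) + U(205, 1/(196 + 202))) = √((4781 + (10686 - 1*(-8068))) + (5 + 205)/(-85 + 205)) = √((4781 + (10686 + 8068)) + 210/120) = √((4781 + 18754) + (1/120)*210) = √(23535 + 7/4) = √(94147/4) = √94147/2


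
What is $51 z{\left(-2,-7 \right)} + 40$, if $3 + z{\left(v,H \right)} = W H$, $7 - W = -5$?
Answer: $-4397$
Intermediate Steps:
$W = 12$ ($W = 7 - -5 = 7 + 5 = 12$)
$z{\left(v,H \right)} = -3 + 12 H$
$51 z{\left(-2,-7 \right)} + 40 = 51 \left(-3 + 12 \left(-7\right)\right) + 40 = 51 \left(-3 - 84\right) + 40 = 51 \left(-87\right) + 40 = -4437 + 40 = -4397$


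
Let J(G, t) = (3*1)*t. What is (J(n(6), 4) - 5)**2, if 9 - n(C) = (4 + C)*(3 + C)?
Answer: 49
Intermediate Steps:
n(C) = 9 - (3 + C)*(4 + C) (n(C) = 9 - (4 + C)*(3 + C) = 9 - (3 + C)*(4 + C))
J(G, t) = 3*t
(J(n(6), 4) - 5)**2 = (3*4 - 5)**2 = (12 - 5)**2 = 7**2 = 49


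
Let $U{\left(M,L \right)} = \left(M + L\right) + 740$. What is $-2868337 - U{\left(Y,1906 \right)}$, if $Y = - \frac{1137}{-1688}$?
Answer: $- \frac{4846220441}{1688} \approx -2.871 \cdot 10^{6}$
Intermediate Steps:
$Y = \frac{1137}{1688}$ ($Y = \left(-1137\right) \left(- \frac{1}{1688}\right) = \frac{1137}{1688} \approx 0.67358$)
$U{\left(M,L \right)} = 740 + L + M$ ($U{\left(M,L \right)} = \left(L + M\right) + 740 = 740 + L + M$)
$-2868337 - U{\left(Y,1906 \right)} = -2868337 - \left(740 + 1906 + \frac{1137}{1688}\right) = -2868337 - \frac{4467585}{1688} = - \frac{4846220441}{1688}$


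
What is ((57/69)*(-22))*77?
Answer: -32186/23 ≈ -1399.4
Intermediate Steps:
((57/69)*(-22))*77 = ((57*(1/69))*(-22))*77 = ((19/23)*(-22))*77 = -418/23*77 = -32186/23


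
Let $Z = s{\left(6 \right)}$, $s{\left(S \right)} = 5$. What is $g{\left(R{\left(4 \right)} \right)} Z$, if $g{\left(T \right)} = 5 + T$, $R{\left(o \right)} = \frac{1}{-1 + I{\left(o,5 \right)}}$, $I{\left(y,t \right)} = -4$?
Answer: $24$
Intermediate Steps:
$Z = 5$
$R{\left(o \right)} = - \frac{1}{5}$ ($R{\left(o \right)} = \frac{1}{-1 - 4} = \frac{1}{-5} = - \frac{1}{5}$)
$g{\left(R{\left(4 \right)} \right)} Z = \left(5 - \frac{1}{5}\right) 5 = \frac{24}{5} \cdot 5 = 24$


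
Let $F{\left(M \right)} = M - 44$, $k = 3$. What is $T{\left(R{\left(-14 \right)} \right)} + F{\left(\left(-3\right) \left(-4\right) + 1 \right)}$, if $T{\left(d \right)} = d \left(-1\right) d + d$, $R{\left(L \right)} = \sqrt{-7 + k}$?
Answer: $-27 + 2 i \approx -27.0 + 2.0 i$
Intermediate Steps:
$F{\left(M \right)} = -44 + M$
$R{\left(L \right)} = 2 i$ ($R{\left(L \right)} = \sqrt{-7 + 3} = \sqrt{-4} = 2 i$)
$T{\left(d \right)} = d - d^{2}$ ($T{\left(d \right)} = - d d + d = - d^{2} + d = d - d^{2}$)
$T{\left(R{\left(-14 \right)} \right)} + F{\left(\left(-3\right) \left(-4\right) + 1 \right)} = 2 i \left(1 - 2 i\right) + \left(-44 + \left(\left(-3\right) \left(-4\right) + 1\right)\right) = 2 i \left(1 - 2 i\right) + \left(-44 + \left(12 + 1\right)\right) = 2 i \left(1 - 2 i\right) + \left(-44 + 13\right) = 2 i \left(1 - 2 i\right) - 31 = -31 + 2 i \left(1 - 2 i\right)$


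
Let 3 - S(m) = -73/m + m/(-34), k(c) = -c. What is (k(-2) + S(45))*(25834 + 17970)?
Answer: 266262614/765 ≈ 3.4806e+5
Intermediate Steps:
S(m) = 3 + 73/m + m/34 (S(m) = 3 - (-73/m + m/(-34)) = 3 - (-73/m + m*(-1/34)) = 3 - (-73/m - m/34) = 3 + (73/m + m/34) = 3 + 73/m + m/34)
(k(-2) + S(45))*(25834 + 17970) = (-1*(-2) + (3 + 73/45 + (1/34)*45))*(25834 + 17970) = (2 + (3 + 73*(1/45) + 45/34))*43804 = (2 + (3 + 73/45 + 45/34))*43804 = (2 + 9097/1530)*43804 = (12157/1530)*43804 = 266262614/765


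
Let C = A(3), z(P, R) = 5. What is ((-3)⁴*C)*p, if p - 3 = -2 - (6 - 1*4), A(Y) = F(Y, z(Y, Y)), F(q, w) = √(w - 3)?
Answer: -81*√2 ≈ -114.55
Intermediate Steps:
F(q, w) = √(-3 + w)
A(Y) = √2 (A(Y) = √(-3 + 5) = √2)
C = √2 ≈ 1.4142
p = -1 (p = 3 + (-2 - (6 - 1*4)) = 3 + (-2 - (6 - 4)) = 3 + (-2 - 1*2) = 3 + (-2 - 2) = 3 - 4 = -1)
((-3)⁴*C)*p = ((-3)⁴*√2)*(-1) = (81*√2)*(-1) = -81*√2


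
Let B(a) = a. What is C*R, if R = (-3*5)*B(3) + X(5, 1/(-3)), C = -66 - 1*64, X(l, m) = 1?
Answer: 5720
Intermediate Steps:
C = -130 (C = -66 - 64 = -130)
R = -44 (R = -3*5*3 + 1 = -15*3 + 1 = -45 + 1 = -44)
C*R = -130*(-44) = 5720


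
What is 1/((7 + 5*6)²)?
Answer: 1/1369 ≈ 0.00073046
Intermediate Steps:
1/((7 + 5*6)²) = 1/((7 + 30)²) = 1/(37²) = 1/1369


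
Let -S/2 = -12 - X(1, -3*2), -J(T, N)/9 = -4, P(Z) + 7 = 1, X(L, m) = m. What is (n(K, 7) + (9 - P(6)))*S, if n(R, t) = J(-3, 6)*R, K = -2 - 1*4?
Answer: -2412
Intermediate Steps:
P(Z) = -6 (P(Z) = -7 + 1 = -6)
J(T, N) = 36 (J(T, N) = -9*(-4) = 36)
K = -6 (K = -2 - 4 = -6)
n(R, t) = 36*R
S = 12 (S = -2*(-12 - (-3)*2) = -2*(-12 - 1*(-6)) = -2*(-12 + 6) = -2*(-6) = 12)
(n(K, 7) + (9 - P(6)))*S = (36*(-6) + (9 - 1*(-6)))*12 = (-216 + (9 + 6))*12 = (-216 + 15)*12 = -201*12 = -2412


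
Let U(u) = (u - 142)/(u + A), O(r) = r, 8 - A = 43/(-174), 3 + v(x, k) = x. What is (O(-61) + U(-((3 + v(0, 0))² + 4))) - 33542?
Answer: -24858021/739 ≈ -33637.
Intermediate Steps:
v(x, k) = -3 + x
A = 1435/174 (A = 8 - 43/(-174) = 8 - 43*(-1)/174 = 8 - 1*(-43/174) = 8 + 43/174 = 1435/174 ≈ 8.2471)
U(u) = (-142 + u)/(1435/174 + u) (U(u) = (u - 142)/(u + 1435/174) = (-142 + u)/(1435/174 + u))
(O(-61) + U(-((3 + v(0, 0))² + 4))) - 33542 = (-61 + 174*(-142 - ((3 + (-3 + 0))² + 4))/(1435 + 174*(-((3 + (-3 + 0))² + 4)))) - 33542 = (-61 + 174*(-142 - ((3 - 3)² + 4))/(1435 + 174*(-((3 - 3)² + 4)))) - 33542 = (-61 + 174*(-142 - (0² + 4))/(1435 + 174*(-(0² + 4)))) - 33542 = (-61 + 174*(-142 - (0 + 4))/(1435 + 174*(-(0 + 4)))) - 33542 = (-61 + 174*(-142 - 1*4)/(1435 + 174*(-1*4))) - 33542 = (-61 + 174*(-142 - 4)/(1435 + 174*(-4))) - 33542 = (-61 + 174*(-146)/(1435 - 696)) - 33542 = (-61 + 174*(-146)/739) - 33542 = (-61 + 174*(1/739)*(-146)) - 33542 = (-61 - 25404/739) - 33542 = -70483/739 - 33542 = -24858021/739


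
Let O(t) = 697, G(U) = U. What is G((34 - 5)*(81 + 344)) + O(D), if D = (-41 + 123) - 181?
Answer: 13022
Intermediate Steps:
D = -99 (D = 82 - 181 = -99)
G((34 - 5)*(81 + 344)) + O(D) = (34 - 5)*(81 + 344) + 697 = 29*425 + 697 = 12325 + 697 = 13022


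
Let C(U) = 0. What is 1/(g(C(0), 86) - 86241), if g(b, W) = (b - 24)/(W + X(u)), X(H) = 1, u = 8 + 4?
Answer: -29/2500997 ≈ -1.1595e-5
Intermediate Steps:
u = 12
g(b, W) = (-24 + b)/(1 + W) (g(b, W) = (b - 24)/(W + 1) = (-24 + b)/(1 + W))
1/(g(C(0), 86) - 86241) = 1/((-24 + 0)/(1 + 86) - 86241) = 1/(-24/87 - 86241) = 1/((1/87)*(-24) - 86241) = 1/(-8/29 - 86241) = 1/(-2500997/29) = -29/2500997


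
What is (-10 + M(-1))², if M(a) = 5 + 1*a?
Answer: 36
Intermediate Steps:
M(a) = 5 + a
(-10 + M(-1))² = (-10 + (5 - 1))² = (-10 + 4)² = (-6)² = 36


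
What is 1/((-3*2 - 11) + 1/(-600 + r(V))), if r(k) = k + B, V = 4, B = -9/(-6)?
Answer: -1189/20215 ≈ -0.058818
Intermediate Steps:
B = 3/2 (B = -9*(-1/6) = 3/2 ≈ 1.5000)
r(k) = 3/2 + k (r(k) = k + 3/2 = 3/2 + k)
1/((-3*2 - 11) + 1/(-600 + r(V))) = 1/((-3*2 - 11) + 1/(-600 + (3/2 + 4))) = 1/((-6 - 11) + 1/(-600 + 11/2)) = 1/(-17 + 1/(-1189/2)) = 1/(-17 - 2/1189) = 1/(-20215/1189) = -1189/20215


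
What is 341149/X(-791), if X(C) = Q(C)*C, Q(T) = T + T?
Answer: 341149/1251362 ≈ 0.27262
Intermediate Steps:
Q(T) = 2*T
X(C) = 2*C**2 (X(C) = (2*C)*C = 2*C**2)
341149/X(-791) = 341149/((2*(-791)**2)) = 341149/((2*625681)) = 341149/1251362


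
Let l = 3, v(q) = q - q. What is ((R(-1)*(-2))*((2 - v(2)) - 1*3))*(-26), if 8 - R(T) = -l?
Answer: -572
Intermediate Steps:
v(q) = 0
R(T) = 11 (R(T) = 8 - (-1)*3 = 8 - 1*(-3) = 8 + 3 = 11)
((R(-1)*(-2))*((2 - v(2)) - 1*3))*(-26) = ((11*(-2))*((2 - 1*0) - 1*3))*(-26) = -22*((2 + 0) - 3)*(-26) = -22*(2 - 3)*(-26) = -22*(-1)*(-26) = 22*(-26) = -572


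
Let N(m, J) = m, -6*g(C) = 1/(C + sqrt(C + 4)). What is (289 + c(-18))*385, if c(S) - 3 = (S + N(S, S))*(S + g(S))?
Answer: 61140310/169 - 1155*I*sqrt(14)/169 ≈ 3.6178e+5 - 25.572*I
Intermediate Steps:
g(C) = -1/(6*(C + sqrt(4 + C))) (g(C) = -1/(6*(C + sqrt(C + 4))) = -1/(6*(C + sqrt(4 + C))))
c(S) = 3 + 2*S*(S - 1/(6*S + 6*sqrt(4 + S))) (c(S) = 3 + (S + S)*(S - 1/(6*S + 6*sqrt(4 + S))) = 3 + (2*S)*(S - 1/(6*S + 6*sqrt(4 + S))) = 3 + 2*S*(S - 1/(6*S + 6*sqrt(4 + S))))
(289 + c(-18))*385 = (289 + (-1/3*(-18) + (3 + 2*(-18)**2)*(-18 + sqrt(4 - 18)))/(-18 + sqrt(4 - 18)))*385 = (289 + (6 + (3 + 2*324)*(-18 + sqrt(-14)))/(-18 + sqrt(-14)))*385 = (289 + (6 + (3 + 648)*(-18 + I*sqrt(14)))/(-18 + I*sqrt(14)))*385 = (289 + (6 + 651*(-18 + I*sqrt(14)))/(-18 + I*sqrt(14)))*385 = (289 + (6 + (-11718 + 651*I*sqrt(14)))/(-18 + I*sqrt(14)))*385 = (289 + (-11712 + 651*I*sqrt(14))/(-18 + I*sqrt(14)))*385 = 111265 + 385*(-11712 + 651*I*sqrt(14))/(-18 + I*sqrt(14))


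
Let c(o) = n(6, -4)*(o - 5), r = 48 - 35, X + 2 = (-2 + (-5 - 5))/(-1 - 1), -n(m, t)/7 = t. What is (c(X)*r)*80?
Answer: -29120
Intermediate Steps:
n(m, t) = -7*t
X = 4 (X = -2 + (-2 + (-5 - 5))/(-1 - 1) = -2 + (-2 - 10)/(-2) = -2 - 12*(-1/2) = -2 + 6 = 4)
r = 13
c(o) = -140 + 28*o (c(o) = (-7*(-4))*(o - 5) = 28*(-5 + o) = -140 + 28*o)
(c(X)*r)*80 = ((-140 + 28*4)*13)*80 = ((-140 + 112)*13)*80 = -28*13*80 = -364*80 = -29120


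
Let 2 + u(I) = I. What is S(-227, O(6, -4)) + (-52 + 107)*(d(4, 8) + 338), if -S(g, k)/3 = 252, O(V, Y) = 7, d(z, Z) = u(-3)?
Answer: 17559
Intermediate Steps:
u(I) = -2 + I
d(z, Z) = -5 (d(z, Z) = -2 - 3 = -5)
S(g, k) = -756 (S(g, k) = -3*252 = -756)
S(-227, O(6, -4)) + (-52 + 107)*(d(4, 8) + 338) = -756 + (-52 + 107)*(-5 + 338) = -756 + 55*333 = -756 + 18315 = 17559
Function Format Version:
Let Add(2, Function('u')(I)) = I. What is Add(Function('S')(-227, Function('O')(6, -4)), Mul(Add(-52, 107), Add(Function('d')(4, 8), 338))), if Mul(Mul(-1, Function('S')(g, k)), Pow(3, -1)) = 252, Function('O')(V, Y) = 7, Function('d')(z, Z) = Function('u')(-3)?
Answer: 17559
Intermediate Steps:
Function('u')(I) = Add(-2, I)
Function('d')(z, Z) = -5 (Function('d')(z, Z) = Add(-2, -3) = -5)
Function('S')(g, k) = -756 (Function('S')(g, k) = Mul(-3, 252) = -756)
Add(Function('S')(-227, Function('O')(6, -4)), Mul(Add(-52, 107), Add(Function('d')(4, 8), 338))) = Add(-756, Mul(Add(-52, 107), Add(-5, 338))) = Add(-756, Mul(55, 333)) = Add(-756, 18315) = 17559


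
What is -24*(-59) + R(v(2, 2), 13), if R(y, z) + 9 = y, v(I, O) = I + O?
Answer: 1411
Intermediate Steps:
R(y, z) = -9 + y
-24*(-59) + R(v(2, 2), 13) = -24*(-59) + (-9 + (2 + 2)) = 1416 + (-9 + 4) = 1416 - 5 = 1411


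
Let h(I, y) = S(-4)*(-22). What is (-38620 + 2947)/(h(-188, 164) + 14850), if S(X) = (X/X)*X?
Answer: -3243/1358 ≈ -2.3881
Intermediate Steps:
S(X) = X (S(X) = 1*X = X)
h(I, y) = 88 (h(I, y) = -4*(-22) = 88)
(-38620 + 2947)/(h(-188, 164) + 14850) = (-38620 + 2947)/(88 + 14850) = -35673/14938 = -35673*1/14938 = -3243/1358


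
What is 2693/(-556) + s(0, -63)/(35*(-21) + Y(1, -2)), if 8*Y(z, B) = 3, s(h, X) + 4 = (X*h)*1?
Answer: -15808969/3267612 ≈ -4.8381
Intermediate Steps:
s(h, X) = -4 + X*h (s(h, X) = -4 + (X*h)*1 = -4 + X*h)
Y(z, B) = 3/8 (Y(z, B) = (⅛)*3 = 3/8)
2693/(-556) + s(0, -63)/(35*(-21) + Y(1, -2)) = 2693/(-556) + (-4 - 63*0)/(35*(-21) + 3/8) = 2693*(-1/556) + (-4 + 0)/(-735 + 3/8) = -2693/556 - 4/(-5877/8) = -2693/556 - 4*(-8/5877) = -2693/556 + 32/5877 = -15808969/3267612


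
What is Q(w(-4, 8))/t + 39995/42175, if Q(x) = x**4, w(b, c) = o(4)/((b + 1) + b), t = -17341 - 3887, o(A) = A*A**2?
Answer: 9506451379/15354238935 ≈ 0.61914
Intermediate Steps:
o(A) = A**3
t = -21228
w(b, c) = 64/(1 + 2*b) (w(b, c) = 4**3/((b + 1) + b) = 64/((1 + b) + b) = 64/(1 + 2*b))
Q(w(-4, 8))/t + 39995/42175 = (64/(1 + 2*(-4)))**4/(-21228) + 39995/42175 = (64/(1 - 8))**4*(-1/21228) + 39995*(1/42175) = (64/(-7))**4*(-1/21228) + 7999/8435 = (64*(-1/7))**4*(-1/21228) + 7999/8435 = (-64/7)**4*(-1/21228) + 7999/8435 = (16777216/2401)*(-1/21228) + 7999/8435 = -4194304/12742107 + 7999/8435 = 9506451379/15354238935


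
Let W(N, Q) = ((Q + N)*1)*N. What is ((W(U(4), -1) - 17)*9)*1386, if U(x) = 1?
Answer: -212058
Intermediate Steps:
W(N, Q) = N*(N + Q) (W(N, Q) = ((N + Q)*1)*N = (N + Q)*N = N*(N + Q))
((W(U(4), -1) - 17)*9)*1386 = ((1*(1 - 1) - 17)*9)*1386 = ((1*0 - 17)*9)*1386 = ((0 - 17)*9)*1386 = -17*9*1386 = -153*1386 = -212058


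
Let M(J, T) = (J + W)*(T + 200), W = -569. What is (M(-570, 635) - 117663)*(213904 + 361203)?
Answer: -614632953896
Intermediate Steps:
M(J, T) = (-569 + J)*(200 + T) (M(J, T) = (J - 569)*(T + 200) = (-569 + J)*(200 + T))
(M(-570, 635) - 117663)*(213904 + 361203) = ((-113800 - 569*635 + 200*(-570) - 570*635) - 117663)*(213904 + 361203) = ((-113800 - 361315 - 114000 - 361950) - 117663)*575107 = (-951065 - 117663)*575107 = -1068728*575107 = -614632953896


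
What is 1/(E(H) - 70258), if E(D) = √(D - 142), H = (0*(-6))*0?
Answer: -35129/2468093353 - I*√142/4936186706 ≈ -1.4233e-5 - 2.4141e-9*I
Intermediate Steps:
H = 0 (H = 0*0 = 0)
E(D) = √(-142 + D)
1/(E(H) - 70258) = 1/(√(-142 + 0) - 70258) = 1/(√(-142) - 70258) = 1/(I*√142 - 70258) = 1/(-70258 + I*√142)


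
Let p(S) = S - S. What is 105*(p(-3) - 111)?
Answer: -11655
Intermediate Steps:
p(S) = 0
105*(p(-3) - 111) = 105*(0 - 111) = 105*(-111) = -11655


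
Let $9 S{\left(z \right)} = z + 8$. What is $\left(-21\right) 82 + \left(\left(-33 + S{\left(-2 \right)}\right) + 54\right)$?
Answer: $- \frac{5101}{3} \approx -1700.3$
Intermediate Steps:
$S{\left(z \right)} = \frac{8}{9} + \frac{z}{9}$ ($S{\left(z \right)} = \frac{z + 8}{9} = \frac{8 + z}{9} = \frac{8}{9} + \frac{z}{9}$)
$\left(-21\right) 82 + \left(\left(-33 + S{\left(-2 \right)}\right) + 54\right) = \left(-21\right) 82 + \left(\left(-33 + \left(\frac{8}{9} + \frac{1}{9} \left(-2\right)\right)\right) + 54\right) = -1722 + \left(\left(-33 + \left(\frac{8}{9} - \frac{2}{9}\right)\right) + 54\right) = -1722 + \left(\left(-33 + \frac{2}{3}\right) + 54\right) = -1722 + \left(- \frac{97}{3} + 54\right) = -1722 + \frac{65}{3} = - \frac{5101}{3}$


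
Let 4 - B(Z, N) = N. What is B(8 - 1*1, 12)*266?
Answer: -2128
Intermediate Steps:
B(Z, N) = 4 - N
B(8 - 1*1, 12)*266 = (4 - 1*12)*266 = (4 - 12)*266 = -8*266 = -2128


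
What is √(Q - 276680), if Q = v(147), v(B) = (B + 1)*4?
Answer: 2*I*√69022 ≈ 525.44*I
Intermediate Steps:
v(B) = 4 + 4*B (v(B) = (1 + B)*4 = 4 + 4*B)
Q = 592 (Q = 4 + 4*147 = 4 + 588 = 592)
√(Q - 276680) = √(592 - 276680) = √(-276088) = 2*I*√69022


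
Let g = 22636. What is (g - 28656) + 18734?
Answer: 12714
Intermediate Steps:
(g - 28656) + 18734 = (22636 - 28656) + 18734 = -6020 + 18734 = 12714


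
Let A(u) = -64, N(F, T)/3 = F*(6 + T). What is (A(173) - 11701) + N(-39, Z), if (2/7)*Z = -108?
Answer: 31759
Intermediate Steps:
Z = -378 (Z = (7/2)*(-108) = -378)
N(F, T) = 3*F*(6 + T) (N(F, T) = 3*(F*(6 + T)) = 3*F*(6 + T))
(A(173) - 11701) + N(-39, Z) = (-64 - 11701) + 3*(-39)*(6 - 378) = -11765 + 3*(-39)*(-372) = -11765 + 43524 = 31759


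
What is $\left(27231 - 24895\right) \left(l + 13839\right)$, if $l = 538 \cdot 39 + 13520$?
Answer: $112924576$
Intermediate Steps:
$l = 34502$ ($l = 20982 + 13520 = 34502$)
$\left(27231 - 24895\right) \left(l + 13839\right) = \left(27231 - 24895\right) \left(34502 + 13839\right) = 2336 \cdot 48341 = 112924576$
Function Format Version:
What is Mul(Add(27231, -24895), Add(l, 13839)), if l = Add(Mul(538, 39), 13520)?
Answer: 112924576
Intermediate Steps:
l = 34502 (l = Add(20982, 13520) = 34502)
Mul(Add(27231, -24895), Add(l, 13839)) = Mul(Add(27231, -24895), Add(34502, 13839)) = Mul(2336, 48341) = 112924576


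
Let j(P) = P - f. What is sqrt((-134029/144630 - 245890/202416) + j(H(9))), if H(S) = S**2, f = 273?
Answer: I*sqrt(32096656040576717630)/406603140 ≈ 13.933*I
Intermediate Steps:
j(P) = -273 + P (j(P) = P - 1*273 = P - 273 = -273 + P)
sqrt((-134029/144630 - 245890/202416) + j(H(9))) = sqrt((-134029/144630 - 245890/202416) + (-273 + 9**2)) = sqrt((-134029*1/144630 - 245890*1/202416) + (-273 + 81)) = sqrt((-134029/144630 - 122945/101208) - 192) = sqrt(-5224390397/2439618840 - 192) = sqrt(-473631207677/2439618840) = I*sqrt(32096656040576717630)/406603140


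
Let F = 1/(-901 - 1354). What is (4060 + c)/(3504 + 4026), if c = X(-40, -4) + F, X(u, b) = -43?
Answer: 4529167/8490075 ≈ 0.53347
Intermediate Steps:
F = -1/2255 (F = 1/(-2255) = -1/2255 ≈ -0.00044346)
c = -96966/2255 (c = -43 - 1/2255 = -96966/2255 ≈ -43.000)
(4060 + c)/(3504 + 4026) = (4060 - 96966/2255)/(3504 + 4026) = (9058334/2255)/7530 = (9058334/2255)*(1/7530) = 4529167/8490075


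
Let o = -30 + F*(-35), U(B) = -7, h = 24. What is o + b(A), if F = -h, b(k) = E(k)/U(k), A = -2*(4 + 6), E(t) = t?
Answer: 5690/7 ≈ 812.86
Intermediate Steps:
A = -20 (A = -2*10 = -20)
b(k) = -k/7 (b(k) = k/(-7) = k*(-⅐) = -k/7)
F = -24 (F = -1*24 = -24)
o = 810 (o = -30 - 24*(-35) = -30 + 840 = 810)
o + b(A) = 810 - ⅐*(-20) = 810 + 20/7 = 5690/7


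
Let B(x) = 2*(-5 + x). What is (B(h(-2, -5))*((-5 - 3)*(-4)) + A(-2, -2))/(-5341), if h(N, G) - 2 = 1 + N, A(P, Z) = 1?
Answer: 255/5341 ≈ 0.047744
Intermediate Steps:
h(N, G) = 3 + N (h(N, G) = 2 + (1 + N) = 3 + N)
B(x) = -10 + 2*x
(B(h(-2, -5))*((-5 - 3)*(-4)) + A(-2, -2))/(-5341) = ((-10 + 2*(3 - 2))*((-5 - 3)*(-4)) + 1)/(-5341) = ((-10 + 2*1)*(-8*(-4)) + 1)*(-1/5341) = ((-10 + 2)*32 + 1)*(-1/5341) = (-8*32 + 1)*(-1/5341) = (-256 + 1)*(-1/5341) = -255*(-1/5341) = 255/5341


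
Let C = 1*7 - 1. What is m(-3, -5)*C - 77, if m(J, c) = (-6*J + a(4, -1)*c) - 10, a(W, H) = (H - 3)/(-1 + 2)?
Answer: 91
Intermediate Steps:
a(W, H) = -3 + H (a(W, H) = (-3 + H)/1 = (-3 + H)*1 = -3 + H)
m(J, c) = -10 - 6*J - 4*c (m(J, c) = (-6*J + (-3 - 1)*c) - 10 = (-6*J - 4*c) - 10 = -10 - 6*J - 4*c)
C = 6 (C = 7 - 1 = 6)
m(-3, -5)*C - 77 = (-10 - 6*(-3) - 4*(-5))*6 - 77 = (-10 + 18 + 20)*6 - 77 = 28*6 - 77 = 168 - 77 = 91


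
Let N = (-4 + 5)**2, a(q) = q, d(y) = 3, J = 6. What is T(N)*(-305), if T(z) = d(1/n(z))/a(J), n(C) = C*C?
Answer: -305/2 ≈ -152.50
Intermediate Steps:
n(C) = C**2
N = 1 (N = 1**2 = 1)
T(z) = 1/2 (T(z) = 3/6 = 3*(1/6) = 1/2)
T(N)*(-305) = (1/2)*(-305) = -305/2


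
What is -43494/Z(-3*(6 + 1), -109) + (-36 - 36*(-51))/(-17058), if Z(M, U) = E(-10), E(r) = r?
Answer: 61825221/14215 ≈ 4349.3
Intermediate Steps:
Z(M, U) = -10
-43494/Z(-3*(6 + 1), -109) + (-36 - 36*(-51))/(-17058) = -43494/(-10) + (-36 - 36*(-51))/(-17058) = -43494*(-⅒) + (-36 + 1836)*(-1/17058) = 21747/5 + 1800*(-1/17058) = 21747/5 - 300/2843 = 61825221/14215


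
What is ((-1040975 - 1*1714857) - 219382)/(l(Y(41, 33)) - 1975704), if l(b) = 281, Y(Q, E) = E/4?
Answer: 2975214/1975423 ≈ 1.5061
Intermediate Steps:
Y(Q, E) = E/4 (Y(Q, E) = E*(1/4) = E/4)
((-1040975 - 1*1714857) - 219382)/(l(Y(41, 33)) - 1975704) = ((-1040975 - 1*1714857) - 219382)/(281 - 1975704) = ((-1040975 - 1714857) - 219382)/(-1975423) = (-2755832 - 219382)*(-1/1975423) = -2975214*(-1/1975423) = 2975214/1975423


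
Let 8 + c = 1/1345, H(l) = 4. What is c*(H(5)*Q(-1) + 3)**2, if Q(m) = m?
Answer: -10759/1345 ≈ -7.9993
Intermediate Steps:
c = -10759/1345 (c = -8 + 1/1345 = -10759/1345 ≈ -7.9993)
c*(H(5)*Q(-1) + 3)**2 = -10759*(4*(-1) + 3)**2/1345 = -10759*(-4 + 3)**2/1345 = -10759/1345*(-1)**2 = -10759/1345*1 = -10759/1345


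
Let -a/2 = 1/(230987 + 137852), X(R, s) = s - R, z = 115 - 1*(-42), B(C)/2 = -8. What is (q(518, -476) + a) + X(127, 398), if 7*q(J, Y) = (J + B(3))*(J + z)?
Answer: 125680782719/2581873 ≈ 48678.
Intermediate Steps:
B(C) = -16 (B(C) = 2*(-8) = -16)
z = 157 (z = 115 + 42 = 157)
a = -2/368839 (a = -2/(230987 + 137852) = -2/368839 ≈ -5.4224e-6)
q(J, Y) = (-16 + J)*(157 + J)/7 (q(J, Y) = ((J - 16)*(J + 157))/7 = ((-16 + J)*(157 + J))/7 = (-16 + J)*(157 + J)/7)
(q(518, -476) + a) + X(127, 398) = ((-2512/7 + (1/7)*518**2 + (141/7)*518) - 2/368839) + (398 - 1*127) = ((-2512/7 + (1/7)*268324 + 10434) - 2/368839) + (398 - 127) = ((-2512/7 + 38332 + 10434) - 2/368839) + 271 = (338850/7 - 2/368839) + 271 = 124981095136/2581873 + 271 = 125680782719/2581873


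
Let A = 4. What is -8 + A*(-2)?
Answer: -16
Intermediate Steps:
-8 + A*(-2) = -8 + 4*(-2) = -8 - 8 = -16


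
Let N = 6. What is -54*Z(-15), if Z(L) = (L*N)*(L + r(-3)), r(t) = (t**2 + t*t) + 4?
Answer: 34020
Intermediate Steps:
r(t) = 4 + 2*t**2 (r(t) = (t**2 + t**2) + 4 = 2*t**2 + 4 = 4 + 2*t**2)
Z(L) = 6*L*(22 + L) (Z(L) = (L*6)*(L + (4 + 2*(-3)**2)) = (6*L)*(L + (4 + 2*9)) = (6*L)*(L + (4 + 18)) = (6*L)*(L + 22) = (6*L)*(22 + L) = 6*L*(22 + L))
-54*Z(-15) = -324*(-15)*(22 - 15) = -324*(-15)*7 = -54*(-630) = 34020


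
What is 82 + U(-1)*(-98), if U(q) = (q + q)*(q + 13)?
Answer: 2434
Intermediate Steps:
U(q) = 2*q*(13 + q) (U(q) = (2*q)*(13 + q) = 2*q*(13 + q))
82 + U(-1)*(-98) = 82 + (2*(-1)*(13 - 1))*(-98) = 82 + (2*(-1)*12)*(-98) = 82 - 24*(-98) = 82 + 2352 = 2434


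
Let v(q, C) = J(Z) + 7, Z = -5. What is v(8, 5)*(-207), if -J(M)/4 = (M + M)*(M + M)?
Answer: 81351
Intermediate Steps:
J(M) = -16*M² (J(M) = -4*(M + M)*(M + M) = -4*2*M*2*M = -16*M²)
v(q, C) = -393 (v(q, C) = -16*(-5)² + 7 = -16*25 + 7 = -400 + 7 = -393)
v(8, 5)*(-207) = -393*(-207) = 81351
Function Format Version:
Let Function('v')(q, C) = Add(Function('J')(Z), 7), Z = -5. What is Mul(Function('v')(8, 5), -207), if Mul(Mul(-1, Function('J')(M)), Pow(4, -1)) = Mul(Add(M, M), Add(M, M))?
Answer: 81351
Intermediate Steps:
Function('J')(M) = Mul(-16, Pow(M, 2)) (Function('J')(M) = Mul(-4, Mul(Add(M, M), Add(M, M))) = Mul(-4, Mul(Mul(2, M), Mul(2, M))) = Mul(-4, Mul(4, Pow(M, 2))) = Mul(-16, Pow(M, 2)))
Function('v')(q, C) = -393 (Function('v')(q, C) = Add(Mul(-16, Pow(-5, 2)), 7) = Add(Mul(-16, 25), 7) = Add(-400, 7) = -393)
Mul(Function('v')(8, 5), -207) = Mul(-393, -207) = 81351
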